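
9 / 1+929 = 938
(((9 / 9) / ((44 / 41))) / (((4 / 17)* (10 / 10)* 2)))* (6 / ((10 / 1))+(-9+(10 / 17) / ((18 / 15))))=-82697 / 5280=-15.66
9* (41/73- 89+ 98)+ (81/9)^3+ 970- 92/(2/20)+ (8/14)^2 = 3095469/3577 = 865.38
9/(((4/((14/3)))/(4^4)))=2688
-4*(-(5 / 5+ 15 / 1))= 64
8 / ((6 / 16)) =64 / 3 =21.33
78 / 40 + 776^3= 9345771559 / 20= 467288577.95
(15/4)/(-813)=-5/1084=-0.00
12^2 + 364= 508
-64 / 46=-32 / 23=-1.39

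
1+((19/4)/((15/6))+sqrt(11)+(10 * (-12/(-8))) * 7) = sqrt(11)+1079/10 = 111.22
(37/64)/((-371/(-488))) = 0.76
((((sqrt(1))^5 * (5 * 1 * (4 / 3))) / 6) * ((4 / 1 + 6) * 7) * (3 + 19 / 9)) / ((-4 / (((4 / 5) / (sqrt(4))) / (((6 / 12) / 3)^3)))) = -25760 / 3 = -8586.67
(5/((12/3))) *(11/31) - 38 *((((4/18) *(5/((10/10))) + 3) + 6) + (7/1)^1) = -725153/1116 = -649.78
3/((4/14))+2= 12.50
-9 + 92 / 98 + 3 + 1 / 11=-2679 / 539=-4.97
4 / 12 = 1 / 3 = 0.33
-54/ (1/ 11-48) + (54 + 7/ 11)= 323261/ 5797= 55.76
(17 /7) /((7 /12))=204 /49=4.16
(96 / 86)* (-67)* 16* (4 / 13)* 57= -11731968 / 559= -20987.42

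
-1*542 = -542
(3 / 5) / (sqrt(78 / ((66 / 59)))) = 3 *sqrt(8437) / 3835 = 0.07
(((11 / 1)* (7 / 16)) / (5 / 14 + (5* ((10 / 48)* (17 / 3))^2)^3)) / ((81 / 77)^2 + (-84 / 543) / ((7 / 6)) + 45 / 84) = 0.01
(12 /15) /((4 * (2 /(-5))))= -1 /2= -0.50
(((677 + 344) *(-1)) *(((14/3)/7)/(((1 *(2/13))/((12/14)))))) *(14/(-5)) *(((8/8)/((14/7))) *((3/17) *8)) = 637104/85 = 7495.34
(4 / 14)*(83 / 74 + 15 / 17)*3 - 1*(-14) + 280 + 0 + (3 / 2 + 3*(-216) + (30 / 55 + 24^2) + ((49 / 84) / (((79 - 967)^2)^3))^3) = 60196302923788352955831172412172976922350422081545891243022811 / 266634761768101145748759765665753061800055996984879961079808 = 225.76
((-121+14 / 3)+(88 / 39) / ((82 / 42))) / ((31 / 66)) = -4051718 / 16523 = -245.22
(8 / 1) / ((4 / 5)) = 10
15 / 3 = 5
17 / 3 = 5.67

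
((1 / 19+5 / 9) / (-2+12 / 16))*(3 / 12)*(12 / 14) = -208 / 1995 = -0.10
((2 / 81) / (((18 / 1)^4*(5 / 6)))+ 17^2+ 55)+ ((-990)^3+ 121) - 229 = -3437710302926159 / 3542940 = -970298764.00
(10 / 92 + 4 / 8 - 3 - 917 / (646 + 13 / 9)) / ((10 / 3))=-765456 / 670105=-1.14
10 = 10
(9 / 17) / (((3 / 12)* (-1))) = -36 / 17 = -2.12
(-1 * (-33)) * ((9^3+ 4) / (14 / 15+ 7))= 362835 / 119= 3049.03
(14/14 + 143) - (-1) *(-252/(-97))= 14220/97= 146.60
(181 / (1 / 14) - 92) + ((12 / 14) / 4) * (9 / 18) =68379 / 28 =2442.11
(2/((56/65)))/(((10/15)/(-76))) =-3705/14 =-264.64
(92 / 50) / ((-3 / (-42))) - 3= 569 / 25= 22.76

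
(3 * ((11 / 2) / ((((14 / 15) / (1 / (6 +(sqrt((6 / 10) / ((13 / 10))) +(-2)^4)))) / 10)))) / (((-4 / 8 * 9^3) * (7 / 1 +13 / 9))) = -39325 / 15048684 +275 * sqrt(78) / 30097368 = -0.00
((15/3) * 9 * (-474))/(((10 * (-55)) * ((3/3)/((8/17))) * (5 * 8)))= 2133/4675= 0.46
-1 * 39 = -39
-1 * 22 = -22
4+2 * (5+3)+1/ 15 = 301/ 15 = 20.07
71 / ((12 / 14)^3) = 24353 / 216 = 112.75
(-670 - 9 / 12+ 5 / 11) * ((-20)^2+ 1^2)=-11826693 / 44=-268788.48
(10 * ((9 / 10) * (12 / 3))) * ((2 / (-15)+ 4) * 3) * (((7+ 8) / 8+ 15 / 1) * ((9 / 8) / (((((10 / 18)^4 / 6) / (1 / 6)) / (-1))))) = -416118303 / 5000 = -83223.66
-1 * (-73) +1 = 74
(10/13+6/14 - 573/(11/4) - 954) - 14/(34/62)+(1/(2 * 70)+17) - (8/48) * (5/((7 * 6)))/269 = -240944985751/205990785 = -1169.69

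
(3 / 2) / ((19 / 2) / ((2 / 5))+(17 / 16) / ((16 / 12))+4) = 32 / 609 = 0.05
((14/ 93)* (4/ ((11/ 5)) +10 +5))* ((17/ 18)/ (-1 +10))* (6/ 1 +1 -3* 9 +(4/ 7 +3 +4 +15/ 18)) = -1531615/ 497178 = -3.08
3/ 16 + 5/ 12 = 29/ 48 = 0.60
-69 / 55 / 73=-69 / 4015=-0.02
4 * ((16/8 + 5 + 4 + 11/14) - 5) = 190/7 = 27.14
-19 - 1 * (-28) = 9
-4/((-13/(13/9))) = 4/9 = 0.44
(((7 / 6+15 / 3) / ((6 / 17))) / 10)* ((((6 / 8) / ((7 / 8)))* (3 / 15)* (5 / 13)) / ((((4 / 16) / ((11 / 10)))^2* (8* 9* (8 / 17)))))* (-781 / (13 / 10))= -1010499193 / 25552800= -39.55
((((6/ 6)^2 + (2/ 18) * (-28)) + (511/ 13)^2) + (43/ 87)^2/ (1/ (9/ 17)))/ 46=33556127095/ 1000303902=33.55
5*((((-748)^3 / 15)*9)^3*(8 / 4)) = -3958294843647981832125284352 / 25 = -158331793745919273285011400.00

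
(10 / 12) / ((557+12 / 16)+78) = 10 / 7629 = 0.00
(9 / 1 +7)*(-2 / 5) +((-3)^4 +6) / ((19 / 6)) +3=2287 / 95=24.07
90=90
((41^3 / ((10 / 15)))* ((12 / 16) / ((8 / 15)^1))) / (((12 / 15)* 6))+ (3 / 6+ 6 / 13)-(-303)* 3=207650629 / 6656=31197.51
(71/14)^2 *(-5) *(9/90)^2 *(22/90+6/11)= -1971031/1940400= -1.02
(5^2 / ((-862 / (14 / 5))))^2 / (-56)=-175 / 1486088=-0.00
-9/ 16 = -0.56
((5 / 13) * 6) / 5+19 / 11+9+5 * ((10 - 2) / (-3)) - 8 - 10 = -8642 / 429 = -20.14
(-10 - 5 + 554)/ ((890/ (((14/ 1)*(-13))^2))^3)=27787346.28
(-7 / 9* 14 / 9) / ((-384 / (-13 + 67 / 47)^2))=226576 / 536787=0.42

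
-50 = -50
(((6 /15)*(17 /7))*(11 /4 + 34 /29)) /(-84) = -221 /4872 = -0.05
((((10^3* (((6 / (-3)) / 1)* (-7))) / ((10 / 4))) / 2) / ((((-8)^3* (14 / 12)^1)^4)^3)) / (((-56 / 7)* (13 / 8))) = -13286025 / 127286221187291557377101957680504766464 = -0.00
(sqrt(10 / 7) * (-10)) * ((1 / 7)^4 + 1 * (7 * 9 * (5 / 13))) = -7563280 * sqrt(70) / 218491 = -289.62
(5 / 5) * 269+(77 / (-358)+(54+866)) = 425585 / 358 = 1188.78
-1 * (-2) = 2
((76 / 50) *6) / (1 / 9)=2052 / 25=82.08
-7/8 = -0.88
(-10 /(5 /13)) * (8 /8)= -26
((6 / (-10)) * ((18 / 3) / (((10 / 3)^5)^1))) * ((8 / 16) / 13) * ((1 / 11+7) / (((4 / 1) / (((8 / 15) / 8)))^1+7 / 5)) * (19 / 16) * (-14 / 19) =45927 / 1350800000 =0.00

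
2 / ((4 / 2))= 1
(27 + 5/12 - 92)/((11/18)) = -2325/22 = -105.68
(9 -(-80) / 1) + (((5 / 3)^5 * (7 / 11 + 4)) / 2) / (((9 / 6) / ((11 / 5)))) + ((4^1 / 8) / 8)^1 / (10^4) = 5160320243 / 38880000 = 132.72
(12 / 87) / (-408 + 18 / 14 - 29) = -0.00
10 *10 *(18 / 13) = 1800 / 13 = 138.46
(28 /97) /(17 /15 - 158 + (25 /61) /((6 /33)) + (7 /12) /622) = -63742560 /34141717493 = -0.00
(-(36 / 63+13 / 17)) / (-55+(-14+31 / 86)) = 13674 / 702457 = 0.02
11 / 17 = 0.65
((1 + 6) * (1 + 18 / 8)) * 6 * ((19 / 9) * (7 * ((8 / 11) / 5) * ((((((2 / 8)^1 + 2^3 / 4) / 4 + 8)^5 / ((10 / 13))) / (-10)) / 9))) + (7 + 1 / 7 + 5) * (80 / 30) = -53145336483339461 / 272498688000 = -195029.70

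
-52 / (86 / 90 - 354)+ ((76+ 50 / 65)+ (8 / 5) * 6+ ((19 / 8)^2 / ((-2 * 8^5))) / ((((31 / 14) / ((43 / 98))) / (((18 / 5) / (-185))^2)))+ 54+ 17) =6333655996864628650247 / 40209471086919680000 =157.52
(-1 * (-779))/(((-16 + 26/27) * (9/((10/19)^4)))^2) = 9225000000/36835560492451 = 0.00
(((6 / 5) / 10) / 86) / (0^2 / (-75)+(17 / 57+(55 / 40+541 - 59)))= 684 / 237096625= 0.00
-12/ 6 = -2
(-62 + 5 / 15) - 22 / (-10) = -892 / 15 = -59.47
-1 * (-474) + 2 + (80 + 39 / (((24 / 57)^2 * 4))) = 611.00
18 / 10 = 9 / 5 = 1.80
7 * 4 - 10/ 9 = 242/ 9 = 26.89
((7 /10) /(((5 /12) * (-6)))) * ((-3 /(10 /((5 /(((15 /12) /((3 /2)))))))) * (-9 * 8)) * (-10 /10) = 4536 /125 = 36.29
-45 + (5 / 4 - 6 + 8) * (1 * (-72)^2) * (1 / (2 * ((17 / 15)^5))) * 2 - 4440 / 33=137929232425 / 15618427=8831.19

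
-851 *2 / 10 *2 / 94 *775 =-131905 / 47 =-2806.49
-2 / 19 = -0.11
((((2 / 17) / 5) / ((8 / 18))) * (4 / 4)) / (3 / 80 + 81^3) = 24 / 240919937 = 0.00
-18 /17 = -1.06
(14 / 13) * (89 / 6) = 623 / 39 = 15.97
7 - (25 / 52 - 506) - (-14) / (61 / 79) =1683223 / 3172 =530.65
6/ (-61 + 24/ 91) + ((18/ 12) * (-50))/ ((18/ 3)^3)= -177487/ 397944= -0.45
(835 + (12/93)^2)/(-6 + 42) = 802451/34596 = 23.19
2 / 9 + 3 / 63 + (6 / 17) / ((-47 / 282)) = -1979 / 1071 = -1.85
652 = 652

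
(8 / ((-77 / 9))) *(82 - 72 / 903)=-76.60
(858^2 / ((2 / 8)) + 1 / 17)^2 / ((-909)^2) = 2505918799077409 / 238795209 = 10494007.86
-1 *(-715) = 715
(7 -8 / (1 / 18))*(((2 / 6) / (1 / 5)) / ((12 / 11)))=-209.31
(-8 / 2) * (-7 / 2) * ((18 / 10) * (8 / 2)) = 504 / 5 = 100.80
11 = 11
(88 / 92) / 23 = 22 / 529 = 0.04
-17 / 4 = -4.25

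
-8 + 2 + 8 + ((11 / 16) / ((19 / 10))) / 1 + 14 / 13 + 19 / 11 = 112289 / 21736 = 5.17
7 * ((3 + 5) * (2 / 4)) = 28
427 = 427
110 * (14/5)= 308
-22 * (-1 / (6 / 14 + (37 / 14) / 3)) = 84 / 5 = 16.80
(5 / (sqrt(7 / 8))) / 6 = 5 * sqrt(14) / 21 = 0.89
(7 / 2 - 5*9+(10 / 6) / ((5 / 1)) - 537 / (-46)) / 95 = -407 / 1311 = -0.31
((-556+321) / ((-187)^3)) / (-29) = -235 / 189636887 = -0.00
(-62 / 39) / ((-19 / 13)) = 62 / 57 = 1.09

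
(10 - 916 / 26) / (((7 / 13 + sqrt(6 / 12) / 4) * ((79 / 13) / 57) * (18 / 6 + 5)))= -6805344 / 110521 + 1579812 * sqrt(2) / 110521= -41.36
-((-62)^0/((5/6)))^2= -36/25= -1.44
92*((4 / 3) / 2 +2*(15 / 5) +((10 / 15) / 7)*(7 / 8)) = 621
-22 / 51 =-0.43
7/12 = 0.58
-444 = -444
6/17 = 0.35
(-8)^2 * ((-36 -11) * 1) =-3008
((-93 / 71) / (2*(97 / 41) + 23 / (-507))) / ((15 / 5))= -644397 / 6916465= -0.09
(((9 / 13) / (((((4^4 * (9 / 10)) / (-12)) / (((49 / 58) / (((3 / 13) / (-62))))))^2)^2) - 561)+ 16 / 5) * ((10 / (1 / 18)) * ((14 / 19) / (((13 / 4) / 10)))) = 1226544143679190059115 / 231842954723328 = 5290409.39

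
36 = 36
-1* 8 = -8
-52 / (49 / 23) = -1196 / 49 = -24.41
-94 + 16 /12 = -278 /3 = -92.67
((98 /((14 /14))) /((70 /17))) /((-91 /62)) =-1054 /65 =-16.22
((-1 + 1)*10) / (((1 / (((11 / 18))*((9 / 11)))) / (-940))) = 0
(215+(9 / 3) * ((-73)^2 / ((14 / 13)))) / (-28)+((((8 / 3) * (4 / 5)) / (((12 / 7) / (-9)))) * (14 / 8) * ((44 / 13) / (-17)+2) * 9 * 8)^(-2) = -4241820519269087 / 7886481490944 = -537.86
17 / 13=1.31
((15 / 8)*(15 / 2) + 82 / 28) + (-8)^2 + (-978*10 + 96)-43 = -1080353 / 112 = -9646.01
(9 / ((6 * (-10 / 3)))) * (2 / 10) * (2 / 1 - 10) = 18 / 25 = 0.72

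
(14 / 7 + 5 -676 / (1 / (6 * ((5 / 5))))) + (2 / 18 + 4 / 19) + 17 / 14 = -9689629 / 2394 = -4047.46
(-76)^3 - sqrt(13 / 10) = -438976 - sqrt(130) / 10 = -438977.14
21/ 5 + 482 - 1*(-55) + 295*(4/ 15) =9298/ 15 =619.87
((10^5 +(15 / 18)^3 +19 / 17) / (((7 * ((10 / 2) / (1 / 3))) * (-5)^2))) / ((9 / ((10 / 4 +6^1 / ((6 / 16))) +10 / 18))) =17993105221 / 223074000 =80.66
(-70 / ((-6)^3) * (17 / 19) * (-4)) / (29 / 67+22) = -39865 / 771039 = -0.05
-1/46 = -0.02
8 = 8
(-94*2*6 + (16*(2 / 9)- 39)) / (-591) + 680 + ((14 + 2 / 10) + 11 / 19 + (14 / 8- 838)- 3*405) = -2737747441 / 2021220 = -1354.50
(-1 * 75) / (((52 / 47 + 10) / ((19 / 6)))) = -22325 / 1044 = -21.38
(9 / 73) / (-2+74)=1 / 584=0.00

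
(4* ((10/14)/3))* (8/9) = 160/189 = 0.85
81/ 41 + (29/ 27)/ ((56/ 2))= 2.01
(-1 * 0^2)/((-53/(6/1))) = 0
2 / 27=0.07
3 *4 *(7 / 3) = 28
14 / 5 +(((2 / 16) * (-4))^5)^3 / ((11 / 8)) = 630779 / 225280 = 2.80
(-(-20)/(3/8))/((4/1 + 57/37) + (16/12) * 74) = 5920/11567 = 0.51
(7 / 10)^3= 343 / 1000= 0.34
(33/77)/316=3/2212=0.00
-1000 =-1000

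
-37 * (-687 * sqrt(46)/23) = 25419 * sqrt(46)/23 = 7495.65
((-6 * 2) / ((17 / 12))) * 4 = -576 / 17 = -33.88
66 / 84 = 11 / 14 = 0.79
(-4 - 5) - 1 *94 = -103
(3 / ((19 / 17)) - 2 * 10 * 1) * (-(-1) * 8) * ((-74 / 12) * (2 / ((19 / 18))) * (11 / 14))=459096 / 361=1271.73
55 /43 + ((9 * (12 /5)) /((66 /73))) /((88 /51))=1573901 /104060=15.12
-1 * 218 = -218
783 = 783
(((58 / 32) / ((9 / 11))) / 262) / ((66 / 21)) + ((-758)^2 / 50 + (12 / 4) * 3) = 21694133267 / 1886400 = 11500.28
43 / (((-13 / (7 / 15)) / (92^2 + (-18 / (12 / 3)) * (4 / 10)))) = -12735611 / 975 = -13062.17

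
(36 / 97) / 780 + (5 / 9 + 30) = 1733902 / 56745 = 30.56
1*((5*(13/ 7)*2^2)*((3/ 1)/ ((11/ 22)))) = 1560/ 7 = 222.86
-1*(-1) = 1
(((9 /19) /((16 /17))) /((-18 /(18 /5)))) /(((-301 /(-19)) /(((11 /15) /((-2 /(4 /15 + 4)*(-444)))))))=-187 /8352750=-0.00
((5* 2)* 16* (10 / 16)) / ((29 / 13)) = 44.83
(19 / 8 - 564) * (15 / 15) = -4493 / 8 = -561.62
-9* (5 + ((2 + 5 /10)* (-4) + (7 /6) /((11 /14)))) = 348 /11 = 31.64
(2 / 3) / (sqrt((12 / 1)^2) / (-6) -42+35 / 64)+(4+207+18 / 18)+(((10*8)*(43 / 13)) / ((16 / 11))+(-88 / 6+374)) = 81695773 / 108459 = 753.24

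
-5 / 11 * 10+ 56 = 566 / 11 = 51.45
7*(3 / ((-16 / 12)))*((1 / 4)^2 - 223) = 224721 / 64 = 3511.27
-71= -71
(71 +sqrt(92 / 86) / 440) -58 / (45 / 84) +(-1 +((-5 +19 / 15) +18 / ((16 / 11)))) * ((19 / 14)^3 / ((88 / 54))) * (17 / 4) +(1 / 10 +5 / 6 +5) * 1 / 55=sqrt(1978) / 18920 +523928599 / 41395200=12.66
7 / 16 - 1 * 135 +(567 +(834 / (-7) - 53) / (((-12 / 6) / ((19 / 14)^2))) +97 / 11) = 36207833 / 60368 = 599.79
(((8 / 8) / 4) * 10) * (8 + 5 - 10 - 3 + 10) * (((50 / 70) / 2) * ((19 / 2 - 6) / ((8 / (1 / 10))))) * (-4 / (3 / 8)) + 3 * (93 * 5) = 8345 / 6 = 1390.83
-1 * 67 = -67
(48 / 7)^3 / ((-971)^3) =-110592 / 314016023573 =-0.00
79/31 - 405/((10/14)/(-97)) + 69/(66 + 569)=1082707619/19685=55001.66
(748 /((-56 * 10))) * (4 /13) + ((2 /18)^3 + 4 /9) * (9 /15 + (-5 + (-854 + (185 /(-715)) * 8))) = -1401161453 /3648645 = -384.02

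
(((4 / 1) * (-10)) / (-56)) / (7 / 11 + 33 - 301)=-55 / 20587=-0.00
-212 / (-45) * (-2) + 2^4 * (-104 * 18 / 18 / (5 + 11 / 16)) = -95128 / 315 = -301.99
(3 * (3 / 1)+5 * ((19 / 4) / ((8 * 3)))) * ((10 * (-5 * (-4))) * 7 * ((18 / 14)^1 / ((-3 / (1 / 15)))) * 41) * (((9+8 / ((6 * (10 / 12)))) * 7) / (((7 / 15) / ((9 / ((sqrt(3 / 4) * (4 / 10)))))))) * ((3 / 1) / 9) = -52097675 * sqrt(3) / 4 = -22558955.01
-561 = -561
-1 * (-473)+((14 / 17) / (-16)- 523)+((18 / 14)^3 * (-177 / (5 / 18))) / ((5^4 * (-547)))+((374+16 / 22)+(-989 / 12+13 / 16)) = 1279250727700619 / 5262769050000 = 243.08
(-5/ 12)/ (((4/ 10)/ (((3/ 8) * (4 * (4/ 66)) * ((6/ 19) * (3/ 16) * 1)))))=-75/ 13376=-0.01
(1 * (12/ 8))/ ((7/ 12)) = 18/ 7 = 2.57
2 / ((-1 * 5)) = -2 / 5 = -0.40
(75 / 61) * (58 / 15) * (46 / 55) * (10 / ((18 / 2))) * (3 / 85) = 5336 / 34221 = 0.16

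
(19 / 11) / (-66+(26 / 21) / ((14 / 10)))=-2793 / 105292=-0.03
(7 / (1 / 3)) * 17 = 357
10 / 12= 5 / 6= 0.83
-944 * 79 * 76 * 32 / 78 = -90684416 / 39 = -2325241.44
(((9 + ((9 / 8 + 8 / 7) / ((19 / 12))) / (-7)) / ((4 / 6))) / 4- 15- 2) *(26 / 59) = -6.04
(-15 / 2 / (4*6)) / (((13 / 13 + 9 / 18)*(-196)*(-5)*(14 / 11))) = -11 / 65856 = -0.00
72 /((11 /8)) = 576 /11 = 52.36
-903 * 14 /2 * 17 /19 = -107457 /19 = -5655.63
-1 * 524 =-524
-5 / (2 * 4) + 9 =67 / 8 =8.38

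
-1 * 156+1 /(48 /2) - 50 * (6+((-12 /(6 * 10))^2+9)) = -907.96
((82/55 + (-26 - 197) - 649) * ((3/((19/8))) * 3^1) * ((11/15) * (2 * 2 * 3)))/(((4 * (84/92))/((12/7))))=-317143872/23275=-13625.95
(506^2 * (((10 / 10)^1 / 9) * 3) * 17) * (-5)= -21763060 / 3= -7254353.33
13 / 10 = 1.30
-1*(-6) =6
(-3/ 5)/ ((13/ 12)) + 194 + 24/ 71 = 894314/ 4615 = 193.78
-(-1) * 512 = 512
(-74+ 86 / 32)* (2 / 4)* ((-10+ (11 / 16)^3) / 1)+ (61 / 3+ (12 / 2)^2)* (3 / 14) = 327592407 / 917504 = 357.05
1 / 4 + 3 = 13 / 4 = 3.25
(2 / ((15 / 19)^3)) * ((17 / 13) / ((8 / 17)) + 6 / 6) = 898529 / 58500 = 15.36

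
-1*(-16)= 16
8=8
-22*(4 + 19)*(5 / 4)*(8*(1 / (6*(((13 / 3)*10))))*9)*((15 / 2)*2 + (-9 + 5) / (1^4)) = -25047 / 13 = -1926.69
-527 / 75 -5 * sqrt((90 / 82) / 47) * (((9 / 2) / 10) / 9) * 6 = -527 / 75 -9 * sqrt(9635) / 3854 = -7.26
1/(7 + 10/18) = 9/68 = 0.13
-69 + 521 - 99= 353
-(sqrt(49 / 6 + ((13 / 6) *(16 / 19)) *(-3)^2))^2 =-2803 / 114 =-24.59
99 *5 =495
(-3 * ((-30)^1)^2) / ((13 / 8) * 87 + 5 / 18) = -194400 / 10199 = -19.06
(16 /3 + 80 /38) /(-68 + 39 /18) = -848 /7505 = -0.11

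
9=9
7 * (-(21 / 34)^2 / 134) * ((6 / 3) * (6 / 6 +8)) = -27783 / 77452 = -0.36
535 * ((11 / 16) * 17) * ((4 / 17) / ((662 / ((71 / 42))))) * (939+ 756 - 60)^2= 372322322625 / 37072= 10043221.91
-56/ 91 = -8/ 13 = -0.62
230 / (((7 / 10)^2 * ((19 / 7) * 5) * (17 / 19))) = 38.66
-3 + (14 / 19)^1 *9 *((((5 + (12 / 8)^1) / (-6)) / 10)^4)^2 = -136160864689884953 / 45386956800000000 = -3.00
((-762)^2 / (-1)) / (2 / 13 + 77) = -7548372 / 1003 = -7525.79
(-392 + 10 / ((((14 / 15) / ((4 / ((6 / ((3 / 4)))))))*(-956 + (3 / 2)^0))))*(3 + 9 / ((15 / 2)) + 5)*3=-72327387 / 6685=-10819.35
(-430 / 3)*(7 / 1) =-3010 / 3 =-1003.33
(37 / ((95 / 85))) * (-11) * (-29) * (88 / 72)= 2207161 / 171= 12907.37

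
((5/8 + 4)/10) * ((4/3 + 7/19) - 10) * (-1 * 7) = 122507/4560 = 26.87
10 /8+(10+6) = 69 /4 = 17.25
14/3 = 4.67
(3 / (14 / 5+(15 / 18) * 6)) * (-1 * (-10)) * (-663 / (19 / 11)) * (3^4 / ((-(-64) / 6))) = -11210.77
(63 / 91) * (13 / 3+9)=120 / 13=9.23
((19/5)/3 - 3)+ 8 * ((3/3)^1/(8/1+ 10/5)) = -14/15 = -0.93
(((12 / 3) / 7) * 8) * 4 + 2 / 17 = 2190 / 119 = 18.40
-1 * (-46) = 46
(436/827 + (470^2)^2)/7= 40354961870436/5789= 6970972857.22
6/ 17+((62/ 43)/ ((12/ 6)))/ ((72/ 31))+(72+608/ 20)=27122149/ 263160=103.06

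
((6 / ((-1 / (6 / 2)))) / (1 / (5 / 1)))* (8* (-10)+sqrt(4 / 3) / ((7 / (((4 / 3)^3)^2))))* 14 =100800 - 163840* sqrt(3) / 243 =99632.18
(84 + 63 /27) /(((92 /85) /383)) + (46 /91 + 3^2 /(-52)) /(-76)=58313940071 /1908816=30549.80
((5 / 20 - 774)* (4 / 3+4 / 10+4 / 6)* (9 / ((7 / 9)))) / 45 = -16713 / 35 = -477.51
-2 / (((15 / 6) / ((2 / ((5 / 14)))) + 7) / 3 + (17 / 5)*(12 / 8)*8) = -560 / 12119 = -0.05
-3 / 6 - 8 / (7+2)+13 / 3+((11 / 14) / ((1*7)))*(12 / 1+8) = 4577 / 882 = 5.19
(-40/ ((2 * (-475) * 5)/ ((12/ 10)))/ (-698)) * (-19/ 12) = 1/ 43625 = 0.00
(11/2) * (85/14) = 935/28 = 33.39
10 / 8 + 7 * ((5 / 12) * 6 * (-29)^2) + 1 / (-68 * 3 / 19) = 1501303 / 102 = 14718.66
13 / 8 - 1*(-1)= 21 / 8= 2.62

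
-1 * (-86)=86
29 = 29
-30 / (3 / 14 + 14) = -420 / 199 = -2.11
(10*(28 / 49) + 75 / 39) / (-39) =-695 / 3549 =-0.20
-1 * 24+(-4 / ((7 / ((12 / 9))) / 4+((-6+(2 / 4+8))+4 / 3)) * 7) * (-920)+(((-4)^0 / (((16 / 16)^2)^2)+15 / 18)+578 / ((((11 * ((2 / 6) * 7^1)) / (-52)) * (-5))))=2977250141 / 570570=5218.03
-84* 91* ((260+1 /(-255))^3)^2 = -216392044962387681695477138208148 /91647332296875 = -2361138502770868318.19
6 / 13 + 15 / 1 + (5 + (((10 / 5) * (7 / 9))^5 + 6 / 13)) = 23053040 / 767637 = 30.03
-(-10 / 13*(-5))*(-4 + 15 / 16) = 1225 / 104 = 11.78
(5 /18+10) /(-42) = -185 /756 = -0.24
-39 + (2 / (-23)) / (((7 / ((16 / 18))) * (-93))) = -5255507 / 134757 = -39.00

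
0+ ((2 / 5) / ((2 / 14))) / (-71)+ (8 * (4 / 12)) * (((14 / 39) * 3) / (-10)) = -4522 / 13845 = -0.33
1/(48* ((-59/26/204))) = -221/118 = -1.87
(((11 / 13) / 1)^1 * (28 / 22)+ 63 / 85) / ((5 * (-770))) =-287 / 607750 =-0.00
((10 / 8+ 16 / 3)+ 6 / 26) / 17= 1063 / 2652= 0.40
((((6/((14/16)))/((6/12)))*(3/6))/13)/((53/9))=432/4823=0.09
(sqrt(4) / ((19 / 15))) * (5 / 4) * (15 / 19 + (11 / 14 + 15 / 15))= 51375 / 10108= 5.08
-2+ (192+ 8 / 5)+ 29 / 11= 10683 / 55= 194.24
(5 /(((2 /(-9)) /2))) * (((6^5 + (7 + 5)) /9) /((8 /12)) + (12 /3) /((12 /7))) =-58515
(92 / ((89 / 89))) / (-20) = -23 / 5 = -4.60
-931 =-931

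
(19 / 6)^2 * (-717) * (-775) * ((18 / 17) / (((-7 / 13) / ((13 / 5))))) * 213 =-1444190100795 / 238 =-6068025633.59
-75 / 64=-1.17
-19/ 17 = -1.12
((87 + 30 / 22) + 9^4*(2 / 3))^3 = 118269545848056 / 1331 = 88857660291.55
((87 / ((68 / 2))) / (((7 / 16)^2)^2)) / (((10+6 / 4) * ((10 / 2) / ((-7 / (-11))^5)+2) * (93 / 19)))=13303808 / 535154271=0.02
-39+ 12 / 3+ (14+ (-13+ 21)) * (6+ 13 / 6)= 434 / 3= 144.67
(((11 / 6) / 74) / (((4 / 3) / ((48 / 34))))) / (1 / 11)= 363 / 1258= 0.29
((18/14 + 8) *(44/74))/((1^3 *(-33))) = -0.17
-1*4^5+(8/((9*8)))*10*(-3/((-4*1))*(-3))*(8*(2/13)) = -1027.08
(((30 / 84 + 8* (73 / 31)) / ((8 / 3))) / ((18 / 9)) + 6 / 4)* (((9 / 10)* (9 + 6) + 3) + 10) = 135.13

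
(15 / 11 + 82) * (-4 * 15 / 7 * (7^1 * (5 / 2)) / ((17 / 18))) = -2475900 / 187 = -13240.11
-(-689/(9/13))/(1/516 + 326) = 1540604/504651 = 3.05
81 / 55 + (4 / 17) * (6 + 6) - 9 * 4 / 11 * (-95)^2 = -27612483 / 935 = -29532.07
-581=-581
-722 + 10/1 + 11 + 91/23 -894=-36594/23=-1591.04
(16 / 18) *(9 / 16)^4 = 729 / 8192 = 0.09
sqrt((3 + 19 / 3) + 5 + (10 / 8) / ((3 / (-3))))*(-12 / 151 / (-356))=sqrt(471) / 26878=0.00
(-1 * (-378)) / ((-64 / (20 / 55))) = -189 / 88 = -2.15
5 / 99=0.05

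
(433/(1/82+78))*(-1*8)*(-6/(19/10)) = 17042880/121543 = 140.22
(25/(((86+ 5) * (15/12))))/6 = 10/273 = 0.04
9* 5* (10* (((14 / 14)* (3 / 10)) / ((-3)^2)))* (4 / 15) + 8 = 12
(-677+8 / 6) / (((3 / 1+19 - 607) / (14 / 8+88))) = 727693 / 7020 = 103.66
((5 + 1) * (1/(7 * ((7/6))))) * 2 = 72/49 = 1.47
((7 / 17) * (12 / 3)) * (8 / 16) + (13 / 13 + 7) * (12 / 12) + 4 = 218 / 17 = 12.82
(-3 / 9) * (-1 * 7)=7 / 3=2.33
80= 80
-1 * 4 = -4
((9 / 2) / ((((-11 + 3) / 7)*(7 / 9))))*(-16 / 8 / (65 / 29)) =2349 / 520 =4.52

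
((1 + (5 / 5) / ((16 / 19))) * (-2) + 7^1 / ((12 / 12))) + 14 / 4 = 49 / 8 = 6.12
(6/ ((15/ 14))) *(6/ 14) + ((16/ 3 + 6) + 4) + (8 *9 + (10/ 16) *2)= 5459/ 60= 90.98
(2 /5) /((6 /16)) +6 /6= 31 /15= 2.07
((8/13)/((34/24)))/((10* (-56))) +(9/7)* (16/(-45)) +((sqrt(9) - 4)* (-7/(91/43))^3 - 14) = 21.73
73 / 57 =1.28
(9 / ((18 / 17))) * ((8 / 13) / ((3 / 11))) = 748 / 39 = 19.18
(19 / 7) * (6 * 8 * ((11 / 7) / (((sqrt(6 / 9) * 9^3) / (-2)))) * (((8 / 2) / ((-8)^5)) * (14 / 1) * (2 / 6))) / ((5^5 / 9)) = 209 * sqrt(6) / 453600000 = 0.00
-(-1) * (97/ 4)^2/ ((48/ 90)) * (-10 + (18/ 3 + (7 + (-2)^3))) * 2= -705675/ 64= -11026.17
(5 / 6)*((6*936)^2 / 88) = 3285360 / 11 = 298669.09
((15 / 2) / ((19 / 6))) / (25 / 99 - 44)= -4455 / 82289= -0.05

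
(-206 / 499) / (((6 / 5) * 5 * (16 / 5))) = -515 / 23952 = -0.02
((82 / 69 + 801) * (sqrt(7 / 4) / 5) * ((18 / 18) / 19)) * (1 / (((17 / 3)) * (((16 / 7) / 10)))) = 387457 * sqrt(7) / 118864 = 8.62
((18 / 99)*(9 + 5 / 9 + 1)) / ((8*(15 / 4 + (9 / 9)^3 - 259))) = -95 / 100683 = -0.00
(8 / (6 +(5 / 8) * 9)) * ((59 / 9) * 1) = 3776 / 837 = 4.51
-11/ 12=-0.92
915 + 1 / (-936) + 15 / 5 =859247 / 936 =918.00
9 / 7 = 1.29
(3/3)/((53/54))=54/53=1.02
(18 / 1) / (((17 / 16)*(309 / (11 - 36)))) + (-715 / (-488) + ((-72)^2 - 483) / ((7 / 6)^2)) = 144614088653 / 41869912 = 3453.89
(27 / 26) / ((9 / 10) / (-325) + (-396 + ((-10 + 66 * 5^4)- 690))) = 3375 / 130500491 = 0.00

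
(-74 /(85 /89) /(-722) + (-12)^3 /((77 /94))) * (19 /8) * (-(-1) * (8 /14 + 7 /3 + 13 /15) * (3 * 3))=-134567253693 /791350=-170047.71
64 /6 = 32 /3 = 10.67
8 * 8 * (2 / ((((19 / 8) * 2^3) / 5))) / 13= 640 / 247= 2.59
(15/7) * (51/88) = 765/616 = 1.24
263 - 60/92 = 6034/23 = 262.35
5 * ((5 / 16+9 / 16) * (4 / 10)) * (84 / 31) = 147 / 31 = 4.74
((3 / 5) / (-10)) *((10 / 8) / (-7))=3 / 280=0.01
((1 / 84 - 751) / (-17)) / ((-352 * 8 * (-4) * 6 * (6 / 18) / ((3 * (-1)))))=-63083 / 10723328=-0.01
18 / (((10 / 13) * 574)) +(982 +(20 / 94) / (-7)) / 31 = 18946907 / 597370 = 31.72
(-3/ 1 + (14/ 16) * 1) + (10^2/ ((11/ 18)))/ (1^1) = 14213/ 88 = 161.51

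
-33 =-33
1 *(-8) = -8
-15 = -15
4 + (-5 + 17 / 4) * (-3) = 25 / 4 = 6.25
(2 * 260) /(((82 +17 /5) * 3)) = 2.03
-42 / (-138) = 0.30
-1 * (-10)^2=-100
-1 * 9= -9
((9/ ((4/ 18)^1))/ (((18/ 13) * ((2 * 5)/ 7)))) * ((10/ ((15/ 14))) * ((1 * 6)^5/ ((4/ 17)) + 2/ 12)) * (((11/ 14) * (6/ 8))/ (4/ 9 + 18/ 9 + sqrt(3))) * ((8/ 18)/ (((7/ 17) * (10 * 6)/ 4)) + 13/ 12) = 1362104843099/ 385600-1114449417081 * sqrt(3)/ 771200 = 1029469.23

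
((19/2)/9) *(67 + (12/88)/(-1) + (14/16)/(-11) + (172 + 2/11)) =399551/1584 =252.24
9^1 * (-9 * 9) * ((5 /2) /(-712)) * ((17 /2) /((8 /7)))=433755 /22784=19.04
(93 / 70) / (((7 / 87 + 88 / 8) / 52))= 105183 / 16870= 6.23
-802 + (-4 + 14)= -792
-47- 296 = -343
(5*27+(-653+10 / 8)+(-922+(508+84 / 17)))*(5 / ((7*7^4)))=-0.28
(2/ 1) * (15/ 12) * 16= 40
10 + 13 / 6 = 73 / 6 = 12.17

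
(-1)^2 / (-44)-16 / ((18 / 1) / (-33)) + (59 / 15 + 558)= 390221 / 660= 591.24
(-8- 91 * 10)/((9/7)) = -714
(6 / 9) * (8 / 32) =1 / 6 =0.17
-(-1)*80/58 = 1.38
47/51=0.92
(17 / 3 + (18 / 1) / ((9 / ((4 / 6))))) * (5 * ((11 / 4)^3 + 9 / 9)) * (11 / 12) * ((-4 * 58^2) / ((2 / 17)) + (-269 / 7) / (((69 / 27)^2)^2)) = -5730115179567075 / 71639296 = -79985643.35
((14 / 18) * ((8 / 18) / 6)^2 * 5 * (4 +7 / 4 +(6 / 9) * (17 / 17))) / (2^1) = 2695 / 39366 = 0.07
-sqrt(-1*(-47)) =-sqrt(47) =-6.86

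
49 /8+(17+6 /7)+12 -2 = 1903 /56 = 33.98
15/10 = 1.50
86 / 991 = 0.09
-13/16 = -0.81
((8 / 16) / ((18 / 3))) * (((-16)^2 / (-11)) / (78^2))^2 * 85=87040 / 839779083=0.00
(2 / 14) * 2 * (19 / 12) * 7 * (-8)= -76 / 3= -25.33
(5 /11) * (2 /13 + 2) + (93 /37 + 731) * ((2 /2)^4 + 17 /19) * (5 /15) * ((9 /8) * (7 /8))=183771875 /402116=457.01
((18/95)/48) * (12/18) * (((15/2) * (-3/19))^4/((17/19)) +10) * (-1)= -4551421/141789248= -0.03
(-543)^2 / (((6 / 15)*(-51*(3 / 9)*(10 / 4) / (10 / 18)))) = -163805 / 17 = -9635.59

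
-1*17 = -17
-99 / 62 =-1.60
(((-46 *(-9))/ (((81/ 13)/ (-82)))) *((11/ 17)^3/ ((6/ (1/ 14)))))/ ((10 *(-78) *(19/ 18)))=1255133/ 58808610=0.02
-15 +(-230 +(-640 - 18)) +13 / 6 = -5405 / 6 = -900.83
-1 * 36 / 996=-3 / 83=-0.04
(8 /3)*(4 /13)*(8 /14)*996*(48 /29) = 2039808 /2639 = 772.95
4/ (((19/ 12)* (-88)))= -6/ 209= -0.03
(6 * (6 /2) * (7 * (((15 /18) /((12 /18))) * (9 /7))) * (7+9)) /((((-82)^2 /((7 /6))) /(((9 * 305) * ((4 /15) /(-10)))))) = -69174 /1681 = -41.15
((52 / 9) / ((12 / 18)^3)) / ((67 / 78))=1521 / 67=22.70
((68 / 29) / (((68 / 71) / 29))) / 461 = 71 / 461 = 0.15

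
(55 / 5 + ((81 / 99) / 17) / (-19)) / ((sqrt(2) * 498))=19537 * sqrt(2) / 1769394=0.02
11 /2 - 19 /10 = 18 /5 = 3.60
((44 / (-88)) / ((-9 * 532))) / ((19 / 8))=0.00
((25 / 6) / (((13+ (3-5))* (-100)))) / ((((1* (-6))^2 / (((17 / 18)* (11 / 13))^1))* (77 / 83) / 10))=-0.00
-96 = -96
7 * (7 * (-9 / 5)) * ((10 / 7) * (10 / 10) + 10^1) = -1008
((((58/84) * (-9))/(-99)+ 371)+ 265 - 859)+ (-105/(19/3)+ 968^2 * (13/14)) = 7635580151/8778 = 869854.20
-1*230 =-230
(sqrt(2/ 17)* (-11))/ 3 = -1.26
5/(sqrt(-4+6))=5 * sqrt(2)/2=3.54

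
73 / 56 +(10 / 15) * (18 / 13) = 1621 / 728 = 2.23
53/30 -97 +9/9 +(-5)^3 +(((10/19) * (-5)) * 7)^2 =1300703/10830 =120.10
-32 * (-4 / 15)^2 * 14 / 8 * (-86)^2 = -6626816 / 225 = -29452.52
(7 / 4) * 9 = 15.75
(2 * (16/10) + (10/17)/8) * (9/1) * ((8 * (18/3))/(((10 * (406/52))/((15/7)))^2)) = 26118612/24519355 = 1.07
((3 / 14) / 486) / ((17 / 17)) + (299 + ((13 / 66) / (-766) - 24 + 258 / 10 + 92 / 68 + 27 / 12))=247230781447 / 812182140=304.40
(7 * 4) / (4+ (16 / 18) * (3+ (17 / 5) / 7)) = 2205 / 559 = 3.94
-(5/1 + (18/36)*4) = -7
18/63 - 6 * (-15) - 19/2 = 80.79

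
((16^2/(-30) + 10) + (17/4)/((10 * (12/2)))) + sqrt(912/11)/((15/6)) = 123/80 + 8 * sqrt(627)/55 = 5.18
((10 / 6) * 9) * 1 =15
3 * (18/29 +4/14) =552/203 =2.72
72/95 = 0.76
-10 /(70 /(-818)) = 818 /7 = 116.86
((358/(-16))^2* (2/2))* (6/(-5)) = -96123/160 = -600.77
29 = 29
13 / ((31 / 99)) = 1287 / 31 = 41.52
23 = 23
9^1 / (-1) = -9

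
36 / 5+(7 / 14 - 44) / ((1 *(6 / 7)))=-871 / 20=-43.55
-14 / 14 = -1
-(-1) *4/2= 2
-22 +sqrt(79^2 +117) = -22 +17*sqrt(22) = 57.74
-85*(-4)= 340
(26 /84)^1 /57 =13 /2394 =0.01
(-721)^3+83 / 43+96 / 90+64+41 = -241749388187 / 645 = -374805253.00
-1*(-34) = 34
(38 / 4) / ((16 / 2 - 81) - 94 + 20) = -19 / 294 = -0.06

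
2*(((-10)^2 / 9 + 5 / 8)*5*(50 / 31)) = 189.29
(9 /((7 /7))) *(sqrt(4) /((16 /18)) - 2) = 9 /4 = 2.25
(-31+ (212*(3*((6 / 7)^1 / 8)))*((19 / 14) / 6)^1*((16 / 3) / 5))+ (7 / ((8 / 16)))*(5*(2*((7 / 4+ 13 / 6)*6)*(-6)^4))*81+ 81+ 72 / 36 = 84615921568 / 245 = 345371108.44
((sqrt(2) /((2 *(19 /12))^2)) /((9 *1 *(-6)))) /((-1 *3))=0.00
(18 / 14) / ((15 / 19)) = 57 / 35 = 1.63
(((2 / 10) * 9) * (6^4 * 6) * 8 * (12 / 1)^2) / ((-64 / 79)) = -99517248 / 5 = -19903449.60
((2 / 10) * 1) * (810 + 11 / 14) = 11351 / 70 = 162.16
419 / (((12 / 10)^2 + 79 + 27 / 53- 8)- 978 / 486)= 44969175 / 7613323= 5.91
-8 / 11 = -0.73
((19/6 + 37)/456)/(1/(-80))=-1205/171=-7.05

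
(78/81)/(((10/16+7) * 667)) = 208/1098549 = 0.00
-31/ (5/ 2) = -62/ 5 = -12.40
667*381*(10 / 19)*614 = 1560339780 / 19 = 82123146.32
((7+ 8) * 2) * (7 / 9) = 70 / 3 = 23.33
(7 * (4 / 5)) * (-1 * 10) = -56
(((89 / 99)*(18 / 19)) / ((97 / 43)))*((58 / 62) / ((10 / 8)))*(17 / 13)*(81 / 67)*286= 2445177456 / 19139555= 127.76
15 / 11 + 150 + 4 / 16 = 6671 / 44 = 151.61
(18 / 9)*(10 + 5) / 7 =30 / 7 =4.29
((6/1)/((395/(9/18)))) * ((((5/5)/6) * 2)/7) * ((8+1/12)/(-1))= -97/33180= -0.00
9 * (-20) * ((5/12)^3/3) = -625/144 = -4.34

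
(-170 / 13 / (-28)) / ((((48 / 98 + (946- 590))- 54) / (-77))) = -45815 / 385372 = -0.12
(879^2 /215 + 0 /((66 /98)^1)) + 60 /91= 3594.34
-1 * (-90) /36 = 5 /2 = 2.50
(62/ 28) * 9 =279/ 14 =19.93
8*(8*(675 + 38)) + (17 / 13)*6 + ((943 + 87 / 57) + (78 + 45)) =11536721 / 247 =46707.37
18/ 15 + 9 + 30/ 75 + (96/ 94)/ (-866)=1078483/ 101755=10.60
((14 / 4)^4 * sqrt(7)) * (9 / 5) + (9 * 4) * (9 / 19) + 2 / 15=4898 / 285 + 21609 * sqrt(7) / 80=731.84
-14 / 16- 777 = -6223 / 8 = -777.88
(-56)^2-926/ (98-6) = 143793/ 46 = 3125.93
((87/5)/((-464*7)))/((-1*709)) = 3/397040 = 0.00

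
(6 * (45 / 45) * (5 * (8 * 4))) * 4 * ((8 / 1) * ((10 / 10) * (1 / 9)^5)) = 10240 / 19683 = 0.52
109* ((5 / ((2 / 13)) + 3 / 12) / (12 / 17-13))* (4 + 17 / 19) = -22575099 / 15884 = -1421.25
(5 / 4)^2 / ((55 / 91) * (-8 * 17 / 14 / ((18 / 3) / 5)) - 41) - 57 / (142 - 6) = -10810089 / 23854672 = -0.45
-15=-15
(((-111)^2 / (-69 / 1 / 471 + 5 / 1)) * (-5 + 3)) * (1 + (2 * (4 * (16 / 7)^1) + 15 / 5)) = -100588644 / 889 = -113148.08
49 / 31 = 1.58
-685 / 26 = -26.35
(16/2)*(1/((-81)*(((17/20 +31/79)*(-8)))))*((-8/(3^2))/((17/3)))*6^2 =-50560/901017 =-0.06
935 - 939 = -4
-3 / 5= -0.60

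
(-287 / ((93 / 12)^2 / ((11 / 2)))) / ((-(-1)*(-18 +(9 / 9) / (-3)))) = 6888 / 4805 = 1.43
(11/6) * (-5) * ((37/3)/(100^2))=-0.01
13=13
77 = 77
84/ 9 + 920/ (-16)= -289/ 6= -48.17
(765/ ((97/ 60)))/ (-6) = -7650/ 97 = -78.87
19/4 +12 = 67/4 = 16.75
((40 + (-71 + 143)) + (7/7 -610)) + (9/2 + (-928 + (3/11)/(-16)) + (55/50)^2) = -6244951/4400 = -1419.31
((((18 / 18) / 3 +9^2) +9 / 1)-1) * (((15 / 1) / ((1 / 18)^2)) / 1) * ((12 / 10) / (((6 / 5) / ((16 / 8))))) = 868320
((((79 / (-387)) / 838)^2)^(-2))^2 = 122360112945954830374408491349848983539958016 / 1517108809906561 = 80653485199582363098908030000.00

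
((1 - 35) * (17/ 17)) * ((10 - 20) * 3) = 1020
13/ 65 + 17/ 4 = 89/ 20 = 4.45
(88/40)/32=11/160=0.07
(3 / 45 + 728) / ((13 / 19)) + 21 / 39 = 207604 / 195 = 1064.64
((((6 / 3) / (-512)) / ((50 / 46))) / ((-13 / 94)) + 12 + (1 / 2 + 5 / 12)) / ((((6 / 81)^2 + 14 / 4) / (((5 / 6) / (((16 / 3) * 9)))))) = 43611561 / 680376320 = 0.06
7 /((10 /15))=21 /2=10.50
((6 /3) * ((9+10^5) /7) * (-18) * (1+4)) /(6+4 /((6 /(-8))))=-3857490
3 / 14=0.21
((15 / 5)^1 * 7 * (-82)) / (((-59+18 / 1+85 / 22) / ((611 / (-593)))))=-23147124 / 484481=-47.78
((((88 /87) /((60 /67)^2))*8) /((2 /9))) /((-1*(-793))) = 98758 /1724775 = 0.06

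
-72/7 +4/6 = -202/21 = -9.62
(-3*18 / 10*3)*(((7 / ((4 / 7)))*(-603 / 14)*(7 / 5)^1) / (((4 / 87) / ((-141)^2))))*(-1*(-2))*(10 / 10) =4139576272629 / 400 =10348940681.57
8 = 8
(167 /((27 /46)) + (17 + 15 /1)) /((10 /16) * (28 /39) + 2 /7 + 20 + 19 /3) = 1555372 /133011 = 11.69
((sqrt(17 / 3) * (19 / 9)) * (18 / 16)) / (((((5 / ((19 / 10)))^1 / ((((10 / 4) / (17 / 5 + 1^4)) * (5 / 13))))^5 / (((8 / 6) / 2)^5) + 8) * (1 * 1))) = 147018378125 * sqrt(51) / 357107906759509824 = 0.00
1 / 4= 0.25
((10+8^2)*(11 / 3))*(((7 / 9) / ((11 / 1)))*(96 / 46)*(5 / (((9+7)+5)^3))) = 5920 / 273861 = 0.02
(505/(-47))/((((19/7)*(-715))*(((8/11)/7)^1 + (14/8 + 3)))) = 19796/17355455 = 0.00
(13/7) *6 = 78/7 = 11.14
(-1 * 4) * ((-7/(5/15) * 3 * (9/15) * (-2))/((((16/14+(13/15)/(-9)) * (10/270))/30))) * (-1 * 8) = 1872372.74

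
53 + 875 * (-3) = -2572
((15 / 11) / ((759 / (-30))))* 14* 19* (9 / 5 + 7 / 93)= -2319520 / 86273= -26.89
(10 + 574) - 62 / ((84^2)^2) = 14537843681 / 24893568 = 584.00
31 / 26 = 1.19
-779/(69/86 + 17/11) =-736934/2221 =-331.80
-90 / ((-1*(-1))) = -90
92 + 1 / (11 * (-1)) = 1011 / 11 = 91.91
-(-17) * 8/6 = 68/3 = 22.67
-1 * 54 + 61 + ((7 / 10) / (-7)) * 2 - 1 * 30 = -116 / 5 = -23.20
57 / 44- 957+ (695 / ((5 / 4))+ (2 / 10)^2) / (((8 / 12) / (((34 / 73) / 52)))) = -494930757 / 521950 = -948.23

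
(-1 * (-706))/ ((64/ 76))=6707/ 8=838.38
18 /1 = 18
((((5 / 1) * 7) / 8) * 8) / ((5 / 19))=133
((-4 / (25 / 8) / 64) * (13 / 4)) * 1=-13 / 200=-0.06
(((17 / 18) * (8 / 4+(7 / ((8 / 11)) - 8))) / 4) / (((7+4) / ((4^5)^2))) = 8077312 / 99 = 81589.01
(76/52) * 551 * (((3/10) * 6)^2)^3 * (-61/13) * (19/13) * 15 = -19344831317433/6865625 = -2817635.88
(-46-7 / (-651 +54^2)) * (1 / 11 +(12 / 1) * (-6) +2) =80127493 / 24915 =3216.03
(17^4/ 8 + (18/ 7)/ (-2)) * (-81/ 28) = -47350575/ 1568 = -30198.07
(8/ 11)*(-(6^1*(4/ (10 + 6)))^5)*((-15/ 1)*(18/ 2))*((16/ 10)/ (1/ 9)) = 118098/ 11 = 10736.18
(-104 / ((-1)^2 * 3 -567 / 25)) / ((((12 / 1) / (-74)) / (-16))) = 192400 / 369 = 521.41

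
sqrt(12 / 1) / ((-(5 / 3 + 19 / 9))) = -9*sqrt(3) / 17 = -0.92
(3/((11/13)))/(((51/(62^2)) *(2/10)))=249860/187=1336.15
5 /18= 0.28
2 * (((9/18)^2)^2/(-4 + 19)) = 1/120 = 0.01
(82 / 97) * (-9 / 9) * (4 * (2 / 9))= -656 / 873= -0.75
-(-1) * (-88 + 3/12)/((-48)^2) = -39/1024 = -0.04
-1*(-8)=8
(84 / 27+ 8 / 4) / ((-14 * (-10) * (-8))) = -0.00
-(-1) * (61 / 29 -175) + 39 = -3883 / 29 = -133.90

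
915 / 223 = 4.10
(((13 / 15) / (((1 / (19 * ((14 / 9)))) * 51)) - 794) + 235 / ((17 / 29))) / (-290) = 2703157 / 1996650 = 1.35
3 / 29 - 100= -2897 / 29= -99.90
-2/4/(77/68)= -34/77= -0.44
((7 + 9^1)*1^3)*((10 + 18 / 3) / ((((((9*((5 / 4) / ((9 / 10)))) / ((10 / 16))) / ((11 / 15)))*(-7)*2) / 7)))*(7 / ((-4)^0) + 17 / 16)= -946 / 25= -37.84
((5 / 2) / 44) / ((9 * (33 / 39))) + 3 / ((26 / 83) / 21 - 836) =24578941 / 6347223432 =0.00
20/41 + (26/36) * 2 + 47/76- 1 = 43487/28044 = 1.55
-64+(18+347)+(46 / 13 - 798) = -6415 / 13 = -493.46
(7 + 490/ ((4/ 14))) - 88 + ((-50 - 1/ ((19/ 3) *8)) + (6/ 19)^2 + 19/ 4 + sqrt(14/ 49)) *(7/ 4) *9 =9 *sqrt(14)/ 4 + 10657555/ 11552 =930.99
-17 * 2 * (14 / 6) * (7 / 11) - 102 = -5032 / 33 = -152.48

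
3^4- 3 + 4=82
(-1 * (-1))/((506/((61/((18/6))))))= 61/1518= 0.04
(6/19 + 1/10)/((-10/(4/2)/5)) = -79/190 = -0.42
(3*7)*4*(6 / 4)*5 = 630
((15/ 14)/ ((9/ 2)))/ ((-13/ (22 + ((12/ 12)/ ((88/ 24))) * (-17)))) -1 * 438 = -1316269/ 3003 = -438.32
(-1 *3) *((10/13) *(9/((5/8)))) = -432/13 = -33.23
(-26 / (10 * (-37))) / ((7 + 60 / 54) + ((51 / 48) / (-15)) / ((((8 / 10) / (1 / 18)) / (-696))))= 1872 / 307285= 0.01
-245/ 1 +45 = -200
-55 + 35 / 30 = -323 / 6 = -53.83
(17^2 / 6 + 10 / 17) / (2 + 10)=4973 / 1224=4.06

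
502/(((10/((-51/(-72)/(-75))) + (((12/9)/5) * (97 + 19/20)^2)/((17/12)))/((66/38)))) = 690250/591489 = 1.17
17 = 17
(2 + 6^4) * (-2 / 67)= -2596 / 67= -38.75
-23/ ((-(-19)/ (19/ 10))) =-23/ 10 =-2.30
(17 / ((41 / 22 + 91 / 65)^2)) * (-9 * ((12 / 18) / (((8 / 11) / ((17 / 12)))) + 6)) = -54047675 / 515524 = -104.84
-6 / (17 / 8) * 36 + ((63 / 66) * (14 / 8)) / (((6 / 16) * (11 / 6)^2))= -2269980 / 22627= -100.32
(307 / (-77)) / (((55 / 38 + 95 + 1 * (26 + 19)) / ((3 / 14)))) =-17499 / 2897125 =-0.01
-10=-10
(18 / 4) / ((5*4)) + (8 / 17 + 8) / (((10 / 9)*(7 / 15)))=78831 / 4760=16.56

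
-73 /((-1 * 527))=73 /527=0.14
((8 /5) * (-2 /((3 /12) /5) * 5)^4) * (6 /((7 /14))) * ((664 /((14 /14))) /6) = 3399680000000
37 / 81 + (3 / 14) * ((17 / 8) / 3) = 5521 / 9072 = 0.61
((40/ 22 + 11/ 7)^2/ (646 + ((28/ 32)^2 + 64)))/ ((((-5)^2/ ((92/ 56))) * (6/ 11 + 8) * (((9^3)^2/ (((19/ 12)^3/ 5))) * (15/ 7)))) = 0.00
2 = 2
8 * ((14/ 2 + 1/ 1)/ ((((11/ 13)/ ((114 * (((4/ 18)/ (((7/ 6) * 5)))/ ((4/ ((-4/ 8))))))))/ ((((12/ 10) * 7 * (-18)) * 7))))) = 43457.63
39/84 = 13/28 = 0.46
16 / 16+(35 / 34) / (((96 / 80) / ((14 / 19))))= 3163 / 1938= 1.63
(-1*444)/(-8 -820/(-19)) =-2109/167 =-12.63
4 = 4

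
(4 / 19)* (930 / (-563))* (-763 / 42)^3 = 200729495 / 96273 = 2085.00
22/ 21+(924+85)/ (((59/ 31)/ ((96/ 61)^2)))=6058442402/ 4610319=1314.10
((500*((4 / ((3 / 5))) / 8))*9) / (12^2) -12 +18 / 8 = 391 / 24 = 16.29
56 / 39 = 1.44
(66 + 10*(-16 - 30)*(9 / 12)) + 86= -193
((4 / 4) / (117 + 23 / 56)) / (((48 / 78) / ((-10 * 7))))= -1274 / 1315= -0.97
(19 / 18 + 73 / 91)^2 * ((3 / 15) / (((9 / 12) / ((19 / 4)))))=175937131 / 40245660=4.37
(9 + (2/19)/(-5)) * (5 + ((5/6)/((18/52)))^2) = 1342622/13851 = 96.93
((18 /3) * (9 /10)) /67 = 27 /335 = 0.08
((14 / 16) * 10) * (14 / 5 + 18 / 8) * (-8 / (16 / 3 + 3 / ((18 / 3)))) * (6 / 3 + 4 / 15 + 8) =-622.16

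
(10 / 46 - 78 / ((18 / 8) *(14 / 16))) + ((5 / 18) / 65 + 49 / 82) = -29965762 / 772317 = -38.80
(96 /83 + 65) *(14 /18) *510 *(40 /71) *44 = 11500350400 /17679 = 650509.10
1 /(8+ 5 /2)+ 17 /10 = 377 /210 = 1.80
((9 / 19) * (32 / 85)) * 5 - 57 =-18123 / 323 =-56.11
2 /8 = 0.25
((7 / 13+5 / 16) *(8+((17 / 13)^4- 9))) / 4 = 607995 / 1485172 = 0.41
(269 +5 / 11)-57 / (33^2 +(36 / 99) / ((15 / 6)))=177518007 / 658933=269.40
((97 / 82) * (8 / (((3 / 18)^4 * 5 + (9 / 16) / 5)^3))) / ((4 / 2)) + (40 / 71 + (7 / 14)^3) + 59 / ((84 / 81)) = 26738087027679679 / 8734826501128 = 3061.09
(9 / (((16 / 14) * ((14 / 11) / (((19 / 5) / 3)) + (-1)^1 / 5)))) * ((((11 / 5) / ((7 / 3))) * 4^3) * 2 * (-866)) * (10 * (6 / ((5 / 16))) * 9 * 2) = -2972448534528 / 841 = -3534421563.05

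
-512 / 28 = -128 / 7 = -18.29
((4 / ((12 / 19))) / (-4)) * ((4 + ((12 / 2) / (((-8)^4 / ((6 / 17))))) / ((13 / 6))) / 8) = -8600065 / 10862592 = -0.79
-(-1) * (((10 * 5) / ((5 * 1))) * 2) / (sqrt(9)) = 20 / 3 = 6.67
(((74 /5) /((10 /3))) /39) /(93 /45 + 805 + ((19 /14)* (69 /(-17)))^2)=6287484 /46248350135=0.00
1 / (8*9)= 1 / 72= 0.01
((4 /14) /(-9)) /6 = -1 /189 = -0.01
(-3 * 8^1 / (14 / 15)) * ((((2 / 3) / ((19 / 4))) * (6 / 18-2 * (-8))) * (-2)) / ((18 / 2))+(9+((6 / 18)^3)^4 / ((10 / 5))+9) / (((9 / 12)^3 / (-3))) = -10441753376 / 90876411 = -114.90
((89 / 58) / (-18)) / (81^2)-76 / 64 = -32536355 / 27398736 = -1.19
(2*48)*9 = 864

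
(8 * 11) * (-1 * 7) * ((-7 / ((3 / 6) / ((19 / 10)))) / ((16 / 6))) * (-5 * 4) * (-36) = 4424112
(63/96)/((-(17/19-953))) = 133/192960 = 0.00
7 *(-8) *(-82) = 4592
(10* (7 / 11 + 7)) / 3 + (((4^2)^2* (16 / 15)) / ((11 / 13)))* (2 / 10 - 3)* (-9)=2243416 / 275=8157.88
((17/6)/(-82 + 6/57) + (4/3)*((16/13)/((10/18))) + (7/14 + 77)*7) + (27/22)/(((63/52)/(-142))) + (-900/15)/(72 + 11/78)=105367871317463/262931028360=400.74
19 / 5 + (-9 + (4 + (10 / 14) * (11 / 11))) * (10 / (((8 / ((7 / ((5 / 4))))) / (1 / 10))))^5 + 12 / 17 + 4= 1323549 / 170000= 7.79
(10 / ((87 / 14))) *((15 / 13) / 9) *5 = 3500 / 3393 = 1.03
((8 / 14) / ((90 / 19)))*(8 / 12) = 76 / 945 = 0.08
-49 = -49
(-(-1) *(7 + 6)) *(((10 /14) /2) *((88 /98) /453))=1430 /155379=0.01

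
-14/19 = -0.74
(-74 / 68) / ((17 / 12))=-222 / 289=-0.77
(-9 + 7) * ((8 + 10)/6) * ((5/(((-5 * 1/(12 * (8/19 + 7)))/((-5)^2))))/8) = 31725/19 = 1669.74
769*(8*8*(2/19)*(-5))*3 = -1476480/19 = -77709.47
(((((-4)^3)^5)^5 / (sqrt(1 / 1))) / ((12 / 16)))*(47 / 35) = -268322566228720457638957762256505085639956365312 / 105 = -2555453011702099596561503000000000000000000000.00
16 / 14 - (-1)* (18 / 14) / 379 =3041 / 2653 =1.15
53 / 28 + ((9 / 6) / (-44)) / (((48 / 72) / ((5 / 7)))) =1.86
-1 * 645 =-645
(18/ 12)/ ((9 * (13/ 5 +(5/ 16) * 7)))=40/ 1149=0.03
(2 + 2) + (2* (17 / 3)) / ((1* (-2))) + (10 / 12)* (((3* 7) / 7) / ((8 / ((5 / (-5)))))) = -95 / 48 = -1.98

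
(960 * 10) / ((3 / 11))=35200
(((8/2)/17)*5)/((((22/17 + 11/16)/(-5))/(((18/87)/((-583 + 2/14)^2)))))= -1/553146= -0.00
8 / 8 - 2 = -1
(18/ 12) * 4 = 6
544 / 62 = 272 / 31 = 8.77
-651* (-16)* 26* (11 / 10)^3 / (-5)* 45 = -405513108 / 125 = -3244104.86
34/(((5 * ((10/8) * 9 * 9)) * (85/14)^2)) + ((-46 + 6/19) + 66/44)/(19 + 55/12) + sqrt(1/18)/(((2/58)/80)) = -8661505114/4627580625 + 1160 * sqrt(2)/3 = 544.96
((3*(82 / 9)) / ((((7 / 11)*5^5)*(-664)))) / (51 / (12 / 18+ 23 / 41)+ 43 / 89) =-6060989 / 12305362125000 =-0.00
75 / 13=5.77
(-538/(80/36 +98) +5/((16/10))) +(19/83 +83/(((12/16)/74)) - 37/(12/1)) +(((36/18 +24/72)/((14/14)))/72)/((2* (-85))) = 11249557311739/1374539760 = 8184.24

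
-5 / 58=-0.09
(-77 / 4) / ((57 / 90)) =-1155 / 38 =-30.39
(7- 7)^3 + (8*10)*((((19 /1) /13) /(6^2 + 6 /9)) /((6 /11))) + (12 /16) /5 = 1559 /260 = 6.00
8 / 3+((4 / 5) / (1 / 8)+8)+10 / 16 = 2123 / 120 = 17.69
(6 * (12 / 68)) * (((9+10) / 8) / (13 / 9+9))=1539 / 6392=0.24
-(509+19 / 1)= -528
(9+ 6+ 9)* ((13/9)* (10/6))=520/9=57.78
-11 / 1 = -11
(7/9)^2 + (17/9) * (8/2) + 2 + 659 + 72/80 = 542749/810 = 670.06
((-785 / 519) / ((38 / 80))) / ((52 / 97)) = -761450 / 128193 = -5.94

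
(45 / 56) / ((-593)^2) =45 / 19692344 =0.00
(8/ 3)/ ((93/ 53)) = 424/ 279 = 1.52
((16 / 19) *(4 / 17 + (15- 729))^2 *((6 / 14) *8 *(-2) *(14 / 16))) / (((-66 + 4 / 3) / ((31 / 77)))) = 657252379584 / 41012279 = 16025.75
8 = 8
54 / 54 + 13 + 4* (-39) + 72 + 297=227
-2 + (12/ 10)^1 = -4/ 5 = -0.80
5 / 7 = 0.71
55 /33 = 5 /3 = 1.67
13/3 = 4.33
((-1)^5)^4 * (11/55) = 1/5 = 0.20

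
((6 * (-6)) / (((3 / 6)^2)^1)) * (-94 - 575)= 96336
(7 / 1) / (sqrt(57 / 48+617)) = 4 *sqrt(1099) / 471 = 0.28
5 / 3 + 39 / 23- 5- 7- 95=-103.64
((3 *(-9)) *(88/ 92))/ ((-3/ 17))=146.35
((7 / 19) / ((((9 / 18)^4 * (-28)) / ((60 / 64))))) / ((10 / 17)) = -51 / 152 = -0.34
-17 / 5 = -3.40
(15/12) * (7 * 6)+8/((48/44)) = 359/6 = 59.83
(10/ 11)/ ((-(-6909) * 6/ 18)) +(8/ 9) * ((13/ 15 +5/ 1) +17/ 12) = 22142392/ 3419955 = 6.47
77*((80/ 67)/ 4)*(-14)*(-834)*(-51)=-917033040/ 67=-13687060.30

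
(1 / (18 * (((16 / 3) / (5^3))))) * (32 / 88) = 125 / 264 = 0.47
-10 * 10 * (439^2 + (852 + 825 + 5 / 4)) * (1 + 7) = -155519400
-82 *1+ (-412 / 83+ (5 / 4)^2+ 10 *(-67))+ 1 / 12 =-3009187 / 3984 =-755.32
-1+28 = 27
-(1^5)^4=-1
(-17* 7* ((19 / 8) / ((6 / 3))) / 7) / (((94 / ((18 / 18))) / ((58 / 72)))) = -9367 / 54144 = -0.17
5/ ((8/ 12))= 15/ 2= 7.50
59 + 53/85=5068/85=59.62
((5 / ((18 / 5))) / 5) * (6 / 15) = 1 / 9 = 0.11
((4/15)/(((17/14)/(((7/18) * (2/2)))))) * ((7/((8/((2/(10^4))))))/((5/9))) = 343/12750000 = 0.00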